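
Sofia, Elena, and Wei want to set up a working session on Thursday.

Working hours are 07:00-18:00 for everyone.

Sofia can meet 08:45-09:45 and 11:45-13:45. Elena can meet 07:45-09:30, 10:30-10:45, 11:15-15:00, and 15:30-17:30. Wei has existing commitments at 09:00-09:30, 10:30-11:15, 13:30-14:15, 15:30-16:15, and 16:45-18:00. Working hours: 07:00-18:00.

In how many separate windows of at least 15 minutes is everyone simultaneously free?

2

Wei free within 07:00–18:00: 07:00–09:00, 09:30–10:30, 11:15–13:30, 14:15–15:30, 16:15–16:45.
Sofia ∩ Elena: 08:45–09:30, 11:45–13:45.
Sofia ∩ Elena ∩ Wei: 08:45–09:00, 11:45–13:30.
Windows ≥ 15 min: 08:45–09:00, 11:45–13:30.
That's 2 windows.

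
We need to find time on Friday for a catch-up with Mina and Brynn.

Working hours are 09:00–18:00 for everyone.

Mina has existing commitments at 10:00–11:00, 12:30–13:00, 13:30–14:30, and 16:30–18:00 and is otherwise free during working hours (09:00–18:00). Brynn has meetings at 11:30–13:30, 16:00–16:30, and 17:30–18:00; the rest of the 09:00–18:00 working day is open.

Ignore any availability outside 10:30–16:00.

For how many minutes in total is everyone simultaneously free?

120 minutes

Mina free within 09:00–18:00: 09:00–10:00, 11:00–12:30, 13:00–13:30, 14:30–16:30.
Brynn free within 09:00–18:00: 09:00–11:30, 13:30–16:00, 16:30–17:30.
Mina ∩ Brynn: 09:00–10:00, 11:00–11:30, 14:30–16:00.
Restricted to 10:30–16:00: 11:00–11:30, 14:30–16:00.
Total common minutes: 30 + 90 = 120.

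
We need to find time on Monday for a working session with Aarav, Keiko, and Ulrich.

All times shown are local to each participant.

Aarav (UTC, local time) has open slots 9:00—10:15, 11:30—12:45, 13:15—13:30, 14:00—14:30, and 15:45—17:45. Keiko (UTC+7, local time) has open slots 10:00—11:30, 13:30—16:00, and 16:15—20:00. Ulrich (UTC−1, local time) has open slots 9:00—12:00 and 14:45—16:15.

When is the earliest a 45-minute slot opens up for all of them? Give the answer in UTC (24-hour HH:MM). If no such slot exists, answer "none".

Aarav → UTC: 09:00–10:15, 11:30–12:45, 13:15–13:30, 14:00–14:30, 15:45–17:45.
Keiko → UTC: 03:00–04:30, 06:30–09:00, 09:15–13:00.
Ulrich → UTC: 10:00–13:00, 15:45–17:15.
Aarav ∩ Keiko: 09:15–10:15, 11:30–12:45.
Aarav ∩ Keiko ∩ Ulrich: 10:00–10:15, 11:30–12:45.
Windows ≥ 45 min: 11:30–12:45.
Earliest such window starts at 11:30.

11:30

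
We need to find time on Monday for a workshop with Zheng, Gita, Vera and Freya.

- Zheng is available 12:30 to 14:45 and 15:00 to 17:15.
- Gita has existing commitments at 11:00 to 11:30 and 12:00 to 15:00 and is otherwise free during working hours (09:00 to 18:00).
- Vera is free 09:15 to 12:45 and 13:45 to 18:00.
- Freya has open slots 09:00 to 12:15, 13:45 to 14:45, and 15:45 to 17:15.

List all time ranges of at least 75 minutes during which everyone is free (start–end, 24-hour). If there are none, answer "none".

Gita free within 09:00–18:00: 09:00–11:00, 11:30–12:00, 15:00–18:00.
Zheng ∩ Gita: 15:00–17:15.
Zheng ∩ Gita ∩ Vera: 15:00–17:15.
Zheng ∩ Gita ∩ Vera ∩ Freya: 15:45–17:15.
Windows ≥ 75 min: 15:45–17:15.

15:45–17:15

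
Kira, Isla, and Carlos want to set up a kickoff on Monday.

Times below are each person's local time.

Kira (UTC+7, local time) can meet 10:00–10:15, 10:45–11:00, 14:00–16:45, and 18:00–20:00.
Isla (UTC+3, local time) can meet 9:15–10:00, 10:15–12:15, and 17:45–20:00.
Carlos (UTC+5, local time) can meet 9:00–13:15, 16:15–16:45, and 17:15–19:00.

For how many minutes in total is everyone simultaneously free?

60 minutes

Kira → UTC: 03:00–03:15, 03:45–04:00, 07:00–09:45, 11:00–13:00.
Isla → UTC: 06:15–07:00, 07:15–09:15, 14:45–17:00.
Carlos → UTC: 04:00–08:15, 11:15–11:45, 12:15–14:00.
Kira ∩ Isla: 07:15–09:15.
Kira ∩ Isla ∩ Carlos: 07:15–08:15.
Total common minutes: 60.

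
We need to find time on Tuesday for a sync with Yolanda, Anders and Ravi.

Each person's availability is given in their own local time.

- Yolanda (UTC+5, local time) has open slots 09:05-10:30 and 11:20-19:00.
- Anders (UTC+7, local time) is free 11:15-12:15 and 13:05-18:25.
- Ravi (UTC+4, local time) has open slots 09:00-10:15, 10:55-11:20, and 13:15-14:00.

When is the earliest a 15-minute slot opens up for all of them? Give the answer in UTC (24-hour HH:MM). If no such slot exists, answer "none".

Yolanda → UTC: 04:05–05:30, 06:20–14:00.
Anders → UTC: 04:15–05:15, 06:05–11:25.
Ravi → UTC: 05:00–06:15, 06:55–07:20, 09:15–10:00.
Yolanda ∩ Anders: 04:15–05:15, 06:20–11:25.
Yolanda ∩ Anders ∩ Ravi: 05:00–05:15, 06:55–07:20, 09:15–10:00.
Windows ≥ 15 min: 05:00–05:15, 06:55–07:20, 09:15–10:00.
Earliest such window starts at 05:00.

05:00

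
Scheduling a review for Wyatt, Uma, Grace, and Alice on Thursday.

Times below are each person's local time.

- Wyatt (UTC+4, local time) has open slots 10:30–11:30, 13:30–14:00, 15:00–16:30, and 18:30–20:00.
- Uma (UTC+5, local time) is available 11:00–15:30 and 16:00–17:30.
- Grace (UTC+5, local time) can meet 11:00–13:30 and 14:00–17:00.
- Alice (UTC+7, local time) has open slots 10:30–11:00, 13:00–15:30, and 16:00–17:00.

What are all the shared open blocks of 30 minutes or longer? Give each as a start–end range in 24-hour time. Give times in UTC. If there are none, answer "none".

Wyatt → UTC: 06:30–07:30, 09:30–10:00, 11:00–12:30, 14:30–16:00.
Uma → UTC: 06:00–10:30, 11:00–12:30.
Grace → UTC: 06:00–08:30, 09:00–12:00.
Alice → UTC: 03:30–04:00, 06:00–08:30, 09:00–10:00.
Wyatt ∩ Uma: 06:30–07:30, 09:30–10:00, 11:00–12:30.
Wyatt ∩ Uma ∩ Grace: 06:30–07:30, 09:30–10:00, 11:00–12:00.
Wyatt ∩ Uma ∩ Grace ∩ Alice: 06:30–07:30, 09:30–10:00.
Windows ≥ 30 min: 06:30–07:30, 09:30–10:00.

06:30–07:30, 09:30–10:00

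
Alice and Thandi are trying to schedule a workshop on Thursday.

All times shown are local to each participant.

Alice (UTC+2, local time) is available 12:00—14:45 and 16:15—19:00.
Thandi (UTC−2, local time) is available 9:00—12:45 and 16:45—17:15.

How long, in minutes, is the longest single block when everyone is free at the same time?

Alice → UTC: 10:00–12:45, 14:15–17:00.
Thandi → UTC: 11:00–14:45, 18:45–19:15.
Alice ∩ Thandi: 11:00–12:45, 14:15–14:45.
Common window lengths: 105, 30 min; longest is 105.

105 minutes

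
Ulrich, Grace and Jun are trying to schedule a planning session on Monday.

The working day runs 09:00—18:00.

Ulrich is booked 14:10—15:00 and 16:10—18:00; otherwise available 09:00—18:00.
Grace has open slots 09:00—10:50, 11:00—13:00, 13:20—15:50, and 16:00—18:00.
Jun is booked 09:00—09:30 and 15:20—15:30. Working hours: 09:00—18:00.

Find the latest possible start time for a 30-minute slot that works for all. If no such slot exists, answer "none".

13:40

Ulrich free within 09:00–18:00: 09:00–14:10, 15:00–16:10.
Jun free within 09:00–18:00: 09:30–15:20, 15:30–18:00.
Ulrich ∩ Grace: 09:00–10:50, 11:00–13:00, 13:20–14:10, 15:00–15:50, 16:00–16:10.
Ulrich ∩ Grace ∩ Jun: 09:30–10:50, 11:00–13:00, 13:20–14:10, 15:00–15:20, 15:30–15:50, 16:00–16:10.
Windows ≥ 30 min: 09:30–10:50, 11:00–13:00, 13:20–14:10.
Latest start in the last window 13:20–14:10 is 14:10 − 30 min = 13:40.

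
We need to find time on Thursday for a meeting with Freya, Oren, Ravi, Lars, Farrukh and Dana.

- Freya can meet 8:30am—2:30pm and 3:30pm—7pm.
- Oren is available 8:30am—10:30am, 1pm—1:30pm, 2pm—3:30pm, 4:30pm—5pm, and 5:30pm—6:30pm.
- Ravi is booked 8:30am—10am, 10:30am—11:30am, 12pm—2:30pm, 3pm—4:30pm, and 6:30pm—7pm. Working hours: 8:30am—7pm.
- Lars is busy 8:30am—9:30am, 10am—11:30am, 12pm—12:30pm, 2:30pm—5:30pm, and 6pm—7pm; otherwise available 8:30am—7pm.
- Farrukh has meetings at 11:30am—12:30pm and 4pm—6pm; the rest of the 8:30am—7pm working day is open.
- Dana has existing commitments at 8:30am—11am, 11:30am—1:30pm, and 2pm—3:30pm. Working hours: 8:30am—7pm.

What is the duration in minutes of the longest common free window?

Ravi free within 08:30–19:00: 10:00–10:30, 11:30–12:00, 14:30–15:00, 16:30–18:30.
Lars free within 08:30–19:00: 09:30–10:00, 11:30–12:00, 12:30–14:30, 17:30–18:00.
Farrukh free within 08:30–19:00: 08:30–11:30, 12:30–16:00, 18:00–19:00.
Dana free within 08:30–19:00: 11:00–11:30, 13:30–14:00, 15:30–19:00.
Freya ∩ Oren: 08:30–10:30, 13:00–13:30, 14:00–14:30, 16:30–17:00, 17:30–18:30.
Freya ∩ Oren ∩ Ravi: 10:00–10:30, 16:30–17:00, 17:30–18:30.
Freya ∩ Oren ∩ Ravi ∩ Lars: 17:30–18:00.
Freya ∩ Oren ∩ Ravi ∩ Lars ∩ Farrukh: (none).
Freya ∩ Oren ∩ Ravi ∩ Lars ∩ Farrukh ∩ Dana: (none).
No common window.

0 minutes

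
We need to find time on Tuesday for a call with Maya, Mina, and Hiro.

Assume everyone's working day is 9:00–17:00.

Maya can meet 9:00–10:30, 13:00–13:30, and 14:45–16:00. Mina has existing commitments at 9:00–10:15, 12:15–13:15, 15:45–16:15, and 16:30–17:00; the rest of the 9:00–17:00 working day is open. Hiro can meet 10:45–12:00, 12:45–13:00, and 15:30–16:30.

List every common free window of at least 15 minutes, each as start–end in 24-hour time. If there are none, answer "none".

Mina free within 09:00–17:00: 10:15–12:15, 13:15–15:45, 16:15–16:30.
Maya ∩ Mina: 10:15–10:30, 13:15–13:30, 14:45–15:45.
Maya ∩ Mina ∩ Hiro: 15:30–15:45.
Windows ≥ 15 min: 15:30–15:45.

15:30–15:45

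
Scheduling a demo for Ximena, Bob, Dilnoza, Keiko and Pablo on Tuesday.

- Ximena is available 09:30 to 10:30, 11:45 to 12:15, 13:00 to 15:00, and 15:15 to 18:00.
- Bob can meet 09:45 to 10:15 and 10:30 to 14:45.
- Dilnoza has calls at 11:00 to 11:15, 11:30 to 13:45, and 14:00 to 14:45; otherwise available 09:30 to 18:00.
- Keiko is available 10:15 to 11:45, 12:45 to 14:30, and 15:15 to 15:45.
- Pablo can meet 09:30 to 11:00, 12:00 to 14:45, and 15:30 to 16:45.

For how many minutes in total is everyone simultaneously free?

15 minutes

Dilnoza free within 09:30–18:00: 09:30–11:00, 11:15–11:30, 13:45–14:00, 14:45–18:00.
Ximena ∩ Bob: 09:45–10:15, 11:45–12:15, 13:00–14:45.
Ximena ∩ Bob ∩ Dilnoza: 09:45–10:15, 13:45–14:00.
Ximena ∩ Bob ∩ Dilnoza ∩ Keiko: 13:45–14:00.
Ximena ∩ Bob ∩ Dilnoza ∩ Keiko ∩ Pablo: 13:45–14:00.
Total common minutes: 15.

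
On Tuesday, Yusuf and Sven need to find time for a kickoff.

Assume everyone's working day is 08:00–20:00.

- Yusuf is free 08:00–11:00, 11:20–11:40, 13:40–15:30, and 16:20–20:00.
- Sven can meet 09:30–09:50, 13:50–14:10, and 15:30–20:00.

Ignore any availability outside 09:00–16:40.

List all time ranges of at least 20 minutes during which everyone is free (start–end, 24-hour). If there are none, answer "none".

Yusuf ∩ Sven: 09:30–09:50, 13:50–14:10, 16:20–20:00.
Restricted to 09:00–16:40: 09:30–09:50, 13:50–14:10, 16:20–16:40.
Windows ≥ 20 min: 09:30–09:50, 13:50–14:10, 16:20–16:40.

09:30–09:50, 13:50–14:10, 16:20–16:40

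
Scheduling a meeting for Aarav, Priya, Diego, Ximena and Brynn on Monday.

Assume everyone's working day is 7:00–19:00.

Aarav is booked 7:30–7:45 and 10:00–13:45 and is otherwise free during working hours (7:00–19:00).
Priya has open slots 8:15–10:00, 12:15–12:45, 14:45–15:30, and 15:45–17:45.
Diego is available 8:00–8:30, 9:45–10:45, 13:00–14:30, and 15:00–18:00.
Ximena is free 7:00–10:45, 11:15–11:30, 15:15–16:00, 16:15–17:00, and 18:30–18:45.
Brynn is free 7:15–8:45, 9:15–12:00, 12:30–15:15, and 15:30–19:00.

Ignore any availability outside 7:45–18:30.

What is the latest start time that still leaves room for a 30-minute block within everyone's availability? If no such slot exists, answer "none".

Aarav free within 07:00–19:00: 07:00–07:30, 07:45–10:00, 13:45–19:00.
Aarav ∩ Priya: 08:15–10:00, 14:45–15:30, 15:45–17:45.
Aarav ∩ Priya ∩ Diego: 08:15–08:30, 09:45–10:00, 15:00–15:30, 15:45–17:45.
Aarav ∩ Priya ∩ Diego ∩ Ximena: 08:15–08:30, 09:45–10:00, 15:15–15:30, 15:45–16:00, 16:15–17:00.
Aarav ∩ Priya ∩ Diego ∩ Ximena ∩ Brynn: 08:15–08:30, 09:45–10:00, 15:45–16:00, 16:15–17:00.
Restricted to 07:45–18:30: 08:15–08:30, 09:45–10:00, 15:45–16:00, 16:15–17:00.
Windows ≥ 30 min: 16:15–17:00.
Latest start in the last window 16:15–17:00 is 17:00 − 30 min = 16:30.

16:30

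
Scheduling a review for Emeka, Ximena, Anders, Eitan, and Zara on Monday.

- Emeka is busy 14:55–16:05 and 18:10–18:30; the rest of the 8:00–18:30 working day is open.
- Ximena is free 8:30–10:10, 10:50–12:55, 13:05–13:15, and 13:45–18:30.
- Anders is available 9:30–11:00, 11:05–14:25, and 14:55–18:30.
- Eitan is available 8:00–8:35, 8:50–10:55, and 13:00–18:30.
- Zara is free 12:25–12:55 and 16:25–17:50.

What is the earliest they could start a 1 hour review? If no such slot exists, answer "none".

16:25

Emeka free within 08:00–18:30: 08:00–14:55, 16:05–18:10.
Emeka ∩ Ximena: 08:30–10:10, 10:50–12:55, 13:05–13:15, 13:45–14:55, 16:05–18:10.
Emeka ∩ Ximena ∩ Anders: 09:30–10:10, 10:50–11:00, 11:05–12:55, 13:05–13:15, 13:45–14:25, 16:05–18:10.
Emeka ∩ Ximena ∩ Anders ∩ Eitan: 09:30–10:10, 10:50–10:55, 13:05–13:15, 13:45–14:25, 16:05–18:10.
Emeka ∩ Ximena ∩ Anders ∩ Eitan ∩ Zara: 16:25–17:50.
Windows ≥ 60 min: 16:25–17:50.
Earliest such window starts at 16:25.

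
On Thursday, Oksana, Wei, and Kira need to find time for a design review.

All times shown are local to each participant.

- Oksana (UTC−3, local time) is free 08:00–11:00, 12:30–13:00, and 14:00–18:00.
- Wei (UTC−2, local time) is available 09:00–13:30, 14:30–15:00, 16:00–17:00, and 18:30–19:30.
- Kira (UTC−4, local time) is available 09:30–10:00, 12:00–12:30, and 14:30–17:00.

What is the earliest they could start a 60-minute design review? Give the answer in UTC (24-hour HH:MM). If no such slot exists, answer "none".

none

Oksana → UTC: 11:00–14:00, 15:30–16:00, 17:00–21:00.
Wei → UTC: 11:00–15:30, 16:30–17:00, 18:00–19:00, 20:30–21:30.
Kira → UTC: 13:30–14:00, 16:00–16:30, 18:30–21:00.
Oksana ∩ Wei: 11:00–14:00, 18:00–19:00, 20:30–21:00.
Oksana ∩ Wei ∩ Kira: 13:30–14:00, 18:30–19:00, 20:30–21:00.
Windows ≥ 60 min: (none).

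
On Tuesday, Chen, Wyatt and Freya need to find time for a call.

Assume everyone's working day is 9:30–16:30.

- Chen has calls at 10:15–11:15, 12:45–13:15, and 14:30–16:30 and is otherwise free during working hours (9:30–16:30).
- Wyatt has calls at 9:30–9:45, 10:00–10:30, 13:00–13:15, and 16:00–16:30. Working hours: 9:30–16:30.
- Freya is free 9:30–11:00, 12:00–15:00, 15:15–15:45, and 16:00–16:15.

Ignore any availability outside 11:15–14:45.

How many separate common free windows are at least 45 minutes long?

Chen free within 09:30–16:30: 09:30–10:15, 11:15–12:45, 13:15–14:30.
Wyatt free within 09:30–16:30: 09:45–10:00, 10:30–13:00, 13:15–16:00.
Chen ∩ Wyatt: 09:45–10:00, 11:15–12:45, 13:15–14:30.
Chen ∩ Wyatt ∩ Freya: 09:45–10:00, 12:00–12:45, 13:15–14:30.
Restricted to 11:15–14:45: 12:00–12:45, 13:15–14:30.
Windows ≥ 45 min: 12:00–12:45, 13:15–14:30.
That's 2 windows.

2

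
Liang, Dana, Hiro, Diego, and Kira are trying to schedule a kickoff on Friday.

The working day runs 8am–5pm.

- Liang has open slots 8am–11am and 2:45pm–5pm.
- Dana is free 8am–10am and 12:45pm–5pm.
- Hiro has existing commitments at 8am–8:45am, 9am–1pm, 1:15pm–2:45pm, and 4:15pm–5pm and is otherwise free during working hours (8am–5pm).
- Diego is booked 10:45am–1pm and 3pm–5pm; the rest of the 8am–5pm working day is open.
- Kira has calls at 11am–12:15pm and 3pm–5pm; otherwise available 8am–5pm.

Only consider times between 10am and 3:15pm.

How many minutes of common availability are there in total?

15 minutes

Hiro free within 08:00–17:00: 08:45–09:00, 13:00–13:15, 14:45–16:15.
Diego free within 08:00–17:00: 08:00–10:45, 13:00–15:00.
Kira free within 08:00–17:00: 08:00–11:00, 12:15–15:00.
Liang ∩ Dana: 08:00–10:00, 14:45–17:00.
Liang ∩ Dana ∩ Hiro: 08:45–09:00, 14:45–16:15.
Liang ∩ Dana ∩ Hiro ∩ Diego: 08:45–09:00, 14:45–15:00.
Liang ∩ Dana ∩ Hiro ∩ Diego ∩ Kira: 08:45–09:00, 14:45–15:00.
Restricted to 10:00–15:15: 14:45–15:00.
Total common minutes: 15.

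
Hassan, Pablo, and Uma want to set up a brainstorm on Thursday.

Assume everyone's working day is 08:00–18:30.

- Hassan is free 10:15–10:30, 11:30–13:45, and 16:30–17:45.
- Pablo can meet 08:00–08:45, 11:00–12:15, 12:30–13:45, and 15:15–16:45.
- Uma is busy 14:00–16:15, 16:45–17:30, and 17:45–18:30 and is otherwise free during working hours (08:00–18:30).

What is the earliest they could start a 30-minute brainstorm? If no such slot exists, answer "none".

11:30

Uma free within 08:00–18:30: 08:00–14:00, 16:15–16:45, 17:30–17:45.
Hassan ∩ Pablo: 11:30–12:15, 12:30–13:45, 16:30–16:45.
Hassan ∩ Pablo ∩ Uma: 11:30–12:15, 12:30–13:45, 16:30–16:45.
Windows ≥ 30 min: 11:30–12:15, 12:30–13:45.
Earliest such window starts at 11:30.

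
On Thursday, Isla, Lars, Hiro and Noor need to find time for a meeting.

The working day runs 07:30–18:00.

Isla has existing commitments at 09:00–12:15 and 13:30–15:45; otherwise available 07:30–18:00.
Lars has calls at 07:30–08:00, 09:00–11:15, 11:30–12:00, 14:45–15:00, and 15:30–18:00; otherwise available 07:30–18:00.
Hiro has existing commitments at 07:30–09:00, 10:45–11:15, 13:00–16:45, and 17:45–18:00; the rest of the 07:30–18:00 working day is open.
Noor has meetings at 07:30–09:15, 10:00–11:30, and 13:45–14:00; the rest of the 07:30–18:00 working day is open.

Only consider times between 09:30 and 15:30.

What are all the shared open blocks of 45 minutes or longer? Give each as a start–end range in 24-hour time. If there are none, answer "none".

Isla free within 07:30–18:00: 07:30–09:00, 12:15–13:30, 15:45–18:00.
Lars free within 07:30–18:00: 08:00–09:00, 11:15–11:30, 12:00–14:45, 15:00–15:30.
Hiro free within 07:30–18:00: 09:00–10:45, 11:15–13:00, 16:45–17:45.
Noor free within 07:30–18:00: 09:15–10:00, 11:30–13:45, 14:00–18:00.
Isla ∩ Lars: 08:00–09:00, 12:15–13:30.
Isla ∩ Lars ∩ Hiro: 12:15–13:00.
Isla ∩ Lars ∩ Hiro ∩ Noor: 12:15–13:00.
Restricted to 09:30–15:30: 12:15–13:00.
Windows ≥ 45 min: 12:15–13:00.

12:15–13:00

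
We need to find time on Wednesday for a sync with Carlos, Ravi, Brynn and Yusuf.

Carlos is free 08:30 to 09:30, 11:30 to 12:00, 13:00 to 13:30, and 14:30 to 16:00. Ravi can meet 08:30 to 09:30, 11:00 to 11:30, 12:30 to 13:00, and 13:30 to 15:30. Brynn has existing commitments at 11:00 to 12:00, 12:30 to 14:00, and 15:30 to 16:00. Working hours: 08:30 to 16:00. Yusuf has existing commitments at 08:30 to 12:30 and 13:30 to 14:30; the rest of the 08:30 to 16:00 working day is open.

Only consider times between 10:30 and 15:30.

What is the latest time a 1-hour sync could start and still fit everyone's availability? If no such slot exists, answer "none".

14:30

Brynn free within 08:30–16:00: 08:30–11:00, 12:00–12:30, 14:00–15:30.
Yusuf free within 08:30–16:00: 12:30–13:30, 14:30–16:00.
Carlos ∩ Ravi: 08:30–09:30, 14:30–15:30.
Carlos ∩ Ravi ∩ Brynn: 08:30–09:30, 14:30–15:30.
Carlos ∩ Ravi ∩ Brynn ∩ Yusuf: 14:30–15:30.
Restricted to 10:30–15:30: 14:30–15:30.
Windows ≥ 60 min: 14:30–15:30.
Latest start in the last window 14:30–15:30 is 15:30 − 60 min = 14:30.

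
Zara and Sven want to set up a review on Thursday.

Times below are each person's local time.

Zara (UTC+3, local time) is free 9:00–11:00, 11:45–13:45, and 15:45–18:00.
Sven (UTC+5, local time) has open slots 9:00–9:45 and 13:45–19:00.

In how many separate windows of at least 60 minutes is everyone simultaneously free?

2

Zara → UTC: 06:00–08:00, 08:45–10:45, 12:45–15:00.
Sven → UTC: 04:00–04:45, 08:45–14:00.
Zara ∩ Sven: 08:45–10:45, 12:45–14:00.
Windows ≥ 60 min: 08:45–10:45, 12:45–14:00.
That's 2 windows.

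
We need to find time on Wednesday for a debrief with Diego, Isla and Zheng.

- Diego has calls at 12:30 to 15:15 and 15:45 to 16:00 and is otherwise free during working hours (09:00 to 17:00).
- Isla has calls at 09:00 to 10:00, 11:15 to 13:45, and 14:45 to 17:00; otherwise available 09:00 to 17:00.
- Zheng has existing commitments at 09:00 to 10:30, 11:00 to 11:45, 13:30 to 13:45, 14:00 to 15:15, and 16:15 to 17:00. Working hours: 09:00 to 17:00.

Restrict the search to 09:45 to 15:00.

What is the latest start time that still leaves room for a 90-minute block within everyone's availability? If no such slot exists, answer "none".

Diego free within 09:00–17:00: 09:00–12:30, 15:15–15:45, 16:00–17:00.
Isla free within 09:00–17:00: 10:00–11:15, 13:45–14:45.
Zheng free within 09:00–17:00: 10:30–11:00, 11:45–13:30, 13:45–14:00, 15:15–16:15.
Diego ∩ Isla: 10:00–11:15.
Diego ∩ Isla ∩ Zheng: 10:30–11:00.
Restricted to 09:45–15:00: 10:30–11:00.
Windows ≥ 90 min: (none).

none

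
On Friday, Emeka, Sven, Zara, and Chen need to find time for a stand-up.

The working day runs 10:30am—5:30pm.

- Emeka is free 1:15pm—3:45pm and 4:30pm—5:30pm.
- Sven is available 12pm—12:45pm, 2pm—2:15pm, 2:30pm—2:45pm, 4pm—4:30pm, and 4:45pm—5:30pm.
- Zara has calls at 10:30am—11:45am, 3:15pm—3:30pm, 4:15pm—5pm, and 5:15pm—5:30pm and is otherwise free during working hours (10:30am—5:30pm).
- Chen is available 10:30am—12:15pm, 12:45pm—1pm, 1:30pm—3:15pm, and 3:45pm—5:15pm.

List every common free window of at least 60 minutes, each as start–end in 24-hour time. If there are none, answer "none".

none

Zara free within 10:30–17:30: 11:45–15:15, 15:30–16:15, 17:00–17:15.
Emeka ∩ Sven: 14:00–14:15, 14:30–14:45, 16:45–17:30.
Emeka ∩ Sven ∩ Zara: 14:00–14:15, 14:30–14:45, 17:00–17:15.
Emeka ∩ Sven ∩ Zara ∩ Chen: 14:00–14:15, 14:30–14:45, 17:00–17:15.
Windows ≥ 60 min: (none).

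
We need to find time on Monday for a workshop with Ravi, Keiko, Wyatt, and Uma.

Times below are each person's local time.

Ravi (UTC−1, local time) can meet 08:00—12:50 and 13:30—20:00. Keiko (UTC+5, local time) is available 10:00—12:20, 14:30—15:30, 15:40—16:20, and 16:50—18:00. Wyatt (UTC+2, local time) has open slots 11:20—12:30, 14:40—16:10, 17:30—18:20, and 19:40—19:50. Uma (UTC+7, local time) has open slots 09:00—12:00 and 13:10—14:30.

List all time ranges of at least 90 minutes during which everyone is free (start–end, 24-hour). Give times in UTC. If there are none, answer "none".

Ravi → UTC: 09:00–13:50, 14:30–21:00.
Keiko → UTC: 05:00–07:20, 09:30–10:30, 10:40–11:20, 11:50–13:00.
Wyatt → UTC: 09:20–10:30, 12:40–14:10, 15:30–16:20, 17:40–17:50.
Uma → UTC: 02:00–05:00, 06:10–07:30.
Ravi ∩ Keiko: 09:30–10:30, 10:40–11:20, 11:50–13:00.
Ravi ∩ Keiko ∩ Wyatt: 09:30–10:30, 12:40–13:00.
Ravi ∩ Keiko ∩ Wyatt ∩ Uma: (none).
Windows ≥ 90 min: (none).

none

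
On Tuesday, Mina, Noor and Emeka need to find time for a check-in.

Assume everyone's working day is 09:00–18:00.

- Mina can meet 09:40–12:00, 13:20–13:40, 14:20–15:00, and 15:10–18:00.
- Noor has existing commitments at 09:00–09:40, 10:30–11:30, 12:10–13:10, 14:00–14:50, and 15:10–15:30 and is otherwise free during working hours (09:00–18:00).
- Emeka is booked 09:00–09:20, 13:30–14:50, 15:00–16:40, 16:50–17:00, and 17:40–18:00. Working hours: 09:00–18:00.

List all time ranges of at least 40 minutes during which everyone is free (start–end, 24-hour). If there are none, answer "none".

Noor free within 09:00–18:00: 09:40–10:30, 11:30–12:10, 13:10–14:00, 14:50–15:10, 15:30–18:00.
Emeka free within 09:00–18:00: 09:20–13:30, 14:50–15:00, 16:40–16:50, 17:00–17:40.
Mina ∩ Noor: 09:40–10:30, 11:30–12:00, 13:20–13:40, 14:50–15:00, 15:30–18:00.
Mina ∩ Noor ∩ Emeka: 09:40–10:30, 11:30–12:00, 13:20–13:30, 14:50–15:00, 16:40–16:50, 17:00–17:40.
Windows ≥ 40 min: 09:40–10:30, 17:00–17:40.

09:40–10:30, 17:00–17:40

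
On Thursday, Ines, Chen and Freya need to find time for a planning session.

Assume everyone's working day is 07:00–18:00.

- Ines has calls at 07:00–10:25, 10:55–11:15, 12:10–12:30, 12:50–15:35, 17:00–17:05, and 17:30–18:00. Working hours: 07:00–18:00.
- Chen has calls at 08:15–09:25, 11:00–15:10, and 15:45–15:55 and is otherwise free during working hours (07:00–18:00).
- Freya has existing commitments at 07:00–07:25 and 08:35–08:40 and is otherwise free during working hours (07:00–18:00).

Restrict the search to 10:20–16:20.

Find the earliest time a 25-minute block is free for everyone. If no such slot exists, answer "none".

Ines free within 07:00–18:00: 10:25–10:55, 11:15–12:10, 12:30–12:50, 15:35–17:00, 17:05–17:30.
Chen free within 07:00–18:00: 07:00–08:15, 09:25–11:00, 15:10–15:45, 15:55–18:00.
Freya free within 07:00–18:00: 07:25–08:35, 08:40–18:00.
Ines ∩ Chen: 10:25–10:55, 15:35–15:45, 15:55–17:00, 17:05–17:30.
Ines ∩ Chen ∩ Freya: 10:25–10:55, 15:35–15:45, 15:55–17:00, 17:05–17:30.
Restricted to 10:20–16:20: 10:25–10:55, 15:35–15:45, 15:55–16:20.
Windows ≥ 25 min: 10:25–10:55, 15:55–16:20.
Earliest such window starts at 10:25.

10:25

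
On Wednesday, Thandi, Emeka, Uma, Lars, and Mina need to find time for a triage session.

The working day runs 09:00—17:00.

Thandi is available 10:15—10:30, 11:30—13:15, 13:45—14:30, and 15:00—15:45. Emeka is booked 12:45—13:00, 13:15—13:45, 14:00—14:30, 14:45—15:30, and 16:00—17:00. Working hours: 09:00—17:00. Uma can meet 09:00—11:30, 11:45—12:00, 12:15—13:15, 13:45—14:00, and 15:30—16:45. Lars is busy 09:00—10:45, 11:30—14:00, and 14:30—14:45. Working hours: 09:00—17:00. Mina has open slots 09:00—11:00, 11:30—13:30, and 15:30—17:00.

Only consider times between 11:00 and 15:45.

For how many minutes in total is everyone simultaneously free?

Emeka free within 09:00–17:00: 09:00–12:45, 13:00–13:15, 13:45–14:00, 14:30–14:45, 15:30–16:00.
Lars free within 09:00–17:00: 10:45–11:30, 14:00–14:30, 14:45–17:00.
Thandi ∩ Emeka: 10:15–10:30, 11:30–12:45, 13:00–13:15, 13:45–14:00, 15:30–15:45.
Thandi ∩ Emeka ∩ Uma: 10:15–10:30, 11:45–12:00, 12:15–12:45, 13:00–13:15, 13:45–14:00, 15:30–15:45.
Thandi ∩ Emeka ∩ Uma ∩ Lars: 15:30–15:45.
Thandi ∩ Emeka ∩ Uma ∩ Lars ∩ Mina: 15:30–15:45.
Restricted to 11:00–15:45: 15:30–15:45.
Total common minutes: 15.

15 minutes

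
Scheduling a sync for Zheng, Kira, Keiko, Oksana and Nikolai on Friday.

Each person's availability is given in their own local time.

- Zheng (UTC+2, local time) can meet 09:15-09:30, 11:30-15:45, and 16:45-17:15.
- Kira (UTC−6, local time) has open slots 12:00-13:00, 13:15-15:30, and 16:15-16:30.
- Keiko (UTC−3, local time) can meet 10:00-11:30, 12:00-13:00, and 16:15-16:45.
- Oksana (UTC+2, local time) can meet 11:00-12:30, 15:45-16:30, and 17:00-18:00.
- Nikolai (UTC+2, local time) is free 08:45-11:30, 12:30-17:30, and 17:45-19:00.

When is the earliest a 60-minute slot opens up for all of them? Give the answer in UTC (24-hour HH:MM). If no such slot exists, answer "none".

Zheng → UTC: 07:15–07:30, 09:30–13:45, 14:45–15:15.
Kira → UTC: 18:00–19:00, 19:15–21:30, 22:15–22:30.
Keiko → UTC: 13:00–14:30, 15:00–16:00, 19:15–19:45.
Oksana → UTC: 09:00–10:30, 13:45–14:30, 15:00–16:00.
Nikolai → UTC: 06:45–09:30, 10:30–15:30, 15:45–17:00.
Zheng ∩ Kira: (none).
Zheng ∩ Kira ∩ Keiko: (none).
Zheng ∩ Kira ∩ Keiko ∩ Oksana: (none).
Zheng ∩ Kira ∩ Keiko ∩ Oksana ∩ Nikolai: (none).
Windows ≥ 60 min: (none).

none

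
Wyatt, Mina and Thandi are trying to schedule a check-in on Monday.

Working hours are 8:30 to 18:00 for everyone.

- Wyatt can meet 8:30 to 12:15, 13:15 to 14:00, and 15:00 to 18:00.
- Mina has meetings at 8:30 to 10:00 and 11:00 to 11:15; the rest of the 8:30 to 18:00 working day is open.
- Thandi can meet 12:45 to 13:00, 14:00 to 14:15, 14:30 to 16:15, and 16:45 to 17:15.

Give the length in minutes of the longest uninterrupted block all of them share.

75 minutes

Mina free within 08:30–18:00: 10:00–11:00, 11:15–18:00.
Wyatt ∩ Mina: 10:00–11:00, 11:15–12:15, 13:15–14:00, 15:00–18:00.
Wyatt ∩ Mina ∩ Thandi: 15:00–16:15, 16:45–17:15.
Common window lengths: 75, 30 min; longest is 75.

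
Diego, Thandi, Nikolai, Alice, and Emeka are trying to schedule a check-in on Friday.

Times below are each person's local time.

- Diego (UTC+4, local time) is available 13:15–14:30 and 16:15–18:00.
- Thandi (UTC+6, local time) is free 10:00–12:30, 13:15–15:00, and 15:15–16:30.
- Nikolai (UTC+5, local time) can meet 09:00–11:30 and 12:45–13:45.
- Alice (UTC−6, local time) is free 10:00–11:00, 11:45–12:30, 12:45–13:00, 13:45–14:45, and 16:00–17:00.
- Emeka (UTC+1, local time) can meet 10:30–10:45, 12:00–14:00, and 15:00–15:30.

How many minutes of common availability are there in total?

Diego → UTC: 09:15–10:30, 12:15–14:00.
Thandi → UTC: 04:00–06:30, 07:15–09:00, 09:15–10:30.
Nikolai → UTC: 04:00–06:30, 07:45–08:45.
Alice → UTC: 16:00–17:00, 17:45–18:30, 18:45–19:00, 19:45–20:45, 22:00–23:00.
Emeka → UTC: 09:30–09:45, 11:00–13:00, 14:00–14:30.
Diego ∩ Thandi: 09:15–10:30.
Diego ∩ Thandi ∩ Nikolai: (none).
Diego ∩ Thandi ∩ Nikolai ∩ Alice: (none).
Diego ∩ Thandi ∩ Nikolai ∩ Alice ∩ Emeka: (none).
Total common minutes: 0.

0 minutes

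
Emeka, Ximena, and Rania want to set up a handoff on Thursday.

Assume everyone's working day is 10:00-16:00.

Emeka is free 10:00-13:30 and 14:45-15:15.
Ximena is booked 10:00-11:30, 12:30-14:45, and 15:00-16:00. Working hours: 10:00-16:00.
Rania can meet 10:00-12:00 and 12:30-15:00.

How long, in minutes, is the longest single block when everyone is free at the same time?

Ximena free within 10:00–16:00: 11:30–12:30, 14:45–15:00.
Emeka ∩ Ximena: 11:30–12:30, 14:45–15:00.
Emeka ∩ Ximena ∩ Rania: 11:30–12:00, 14:45–15:00.
Common window lengths: 30, 15 min; longest is 30.

30 minutes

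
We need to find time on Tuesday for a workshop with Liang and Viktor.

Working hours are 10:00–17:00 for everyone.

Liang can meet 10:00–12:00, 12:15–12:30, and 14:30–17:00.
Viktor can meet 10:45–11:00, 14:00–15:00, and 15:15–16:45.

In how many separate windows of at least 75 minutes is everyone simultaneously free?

1

Liang ∩ Viktor: 10:45–11:00, 14:30–15:00, 15:15–16:45.
Windows ≥ 75 min: 15:15–16:45.
That's 1 window.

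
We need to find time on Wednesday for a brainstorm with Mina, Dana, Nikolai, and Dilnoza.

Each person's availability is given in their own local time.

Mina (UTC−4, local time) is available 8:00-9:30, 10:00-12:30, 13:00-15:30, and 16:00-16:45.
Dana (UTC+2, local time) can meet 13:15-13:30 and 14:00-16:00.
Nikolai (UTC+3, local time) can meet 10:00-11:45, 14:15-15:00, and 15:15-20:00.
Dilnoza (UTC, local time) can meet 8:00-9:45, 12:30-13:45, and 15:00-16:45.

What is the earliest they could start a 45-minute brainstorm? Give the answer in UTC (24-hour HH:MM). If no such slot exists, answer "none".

Mina → UTC: 12:00–13:30, 14:00–16:30, 17:00–19:30, 20:00–20:45.
Dana → UTC: 11:15–11:30, 12:00–14:00.
Nikolai → UTC: 07:00–08:45, 11:15–12:00, 12:15–17:00.
Dilnoza → UTC: 08:00–09:45, 12:30–13:45, 15:00–16:45.
Mina ∩ Dana: 12:00–13:30.
Mina ∩ Dana ∩ Nikolai: 12:15–13:30.
Mina ∩ Dana ∩ Nikolai ∩ Dilnoza: 12:30–13:30.
Windows ≥ 45 min: 12:30–13:30.
Earliest such window starts at 12:30.

12:30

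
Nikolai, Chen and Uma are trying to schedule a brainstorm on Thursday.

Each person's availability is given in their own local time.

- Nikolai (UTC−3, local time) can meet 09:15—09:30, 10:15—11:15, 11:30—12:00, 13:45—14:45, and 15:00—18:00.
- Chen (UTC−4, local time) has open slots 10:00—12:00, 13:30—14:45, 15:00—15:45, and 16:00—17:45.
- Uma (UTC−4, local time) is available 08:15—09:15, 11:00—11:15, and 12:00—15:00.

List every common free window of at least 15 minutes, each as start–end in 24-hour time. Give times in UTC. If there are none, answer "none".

17:30–17:45, 18:00–18:45

Nikolai → UTC: 12:15–12:30, 13:15–14:15, 14:30–15:00, 16:45–17:45, 18:00–21:00.
Chen → UTC: 14:00–16:00, 17:30–18:45, 19:00–19:45, 20:00–21:45.
Uma → UTC: 12:15–13:15, 15:00–15:15, 16:00–19:00.
Nikolai ∩ Chen: 14:00–14:15, 14:30–15:00, 17:30–17:45, 18:00–18:45, 19:00–19:45, 20:00–21:00.
Nikolai ∩ Chen ∩ Uma: 17:30–17:45, 18:00–18:45.
Windows ≥ 15 min: 17:30–17:45, 18:00–18:45.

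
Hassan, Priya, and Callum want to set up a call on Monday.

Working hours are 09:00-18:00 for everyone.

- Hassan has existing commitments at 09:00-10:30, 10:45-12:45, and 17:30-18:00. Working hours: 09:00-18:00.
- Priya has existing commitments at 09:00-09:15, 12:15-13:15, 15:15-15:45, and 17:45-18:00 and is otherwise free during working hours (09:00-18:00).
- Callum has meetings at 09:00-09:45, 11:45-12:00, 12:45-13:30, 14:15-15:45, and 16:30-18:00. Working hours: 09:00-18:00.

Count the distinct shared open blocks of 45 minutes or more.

2

Hassan free within 09:00–18:00: 10:30–10:45, 12:45–17:30.
Priya free within 09:00–18:00: 09:15–12:15, 13:15–15:15, 15:45–17:45.
Callum free within 09:00–18:00: 09:45–11:45, 12:00–12:45, 13:30–14:15, 15:45–16:30.
Hassan ∩ Priya: 10:30–10:45, 13:15–15:15, 15:45–17:30.
Hassan ∩ Priya ∩ Callum: 10:30–10:45, 13:30–14:15, 15:45–16:30.
Windows ≥ 45 min: 13:30–14:15, 15:45–16:30.
That's 2 windows.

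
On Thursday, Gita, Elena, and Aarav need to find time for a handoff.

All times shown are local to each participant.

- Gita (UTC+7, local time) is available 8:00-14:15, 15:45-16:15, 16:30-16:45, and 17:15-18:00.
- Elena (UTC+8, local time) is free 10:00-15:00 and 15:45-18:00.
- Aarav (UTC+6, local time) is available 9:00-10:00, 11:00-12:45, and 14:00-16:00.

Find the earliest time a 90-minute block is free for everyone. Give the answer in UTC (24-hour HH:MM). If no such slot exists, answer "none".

05:00

Gita → UTC: 01:00–07:15, 08:45–09:15, 09:30–09:45, 10:15–11:00.
Elena → UTC: 02:00–07:00, 07:45–10:00.
Aarav → UTC: 03:00–04:00, 05:00–06:45, 08:00–10:00.
Gita ∩ Elena: 02:00–07:00, 08:45–09:15, 09:30–09:45.
Gita ∩ Elena ∩ Aarav: 03:00–04:00, 05:00–06:45, 08:45–09:15, 09:30–09:45.
Windows ≥ 90 min: 05:00–06:45.
Earliest such window starts at 05:00.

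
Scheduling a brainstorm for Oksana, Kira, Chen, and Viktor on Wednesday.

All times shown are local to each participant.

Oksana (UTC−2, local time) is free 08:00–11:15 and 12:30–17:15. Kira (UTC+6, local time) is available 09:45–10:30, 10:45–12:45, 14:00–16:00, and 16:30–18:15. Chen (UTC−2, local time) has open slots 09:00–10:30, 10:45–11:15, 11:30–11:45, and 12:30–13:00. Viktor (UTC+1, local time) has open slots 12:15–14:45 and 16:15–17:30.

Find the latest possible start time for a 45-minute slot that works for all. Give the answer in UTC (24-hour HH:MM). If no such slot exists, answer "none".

Oksana → UTC: 10:00–13:15, 14:30–19:15.
Kira → UTC: 03:45–04:30, 04:45–06:45, 08:00–10:00, 10:30–12:15.
Chen → UTC: 11:00–12:30, 12:45–13:15, 13:30–13:45, 14:30–15:00.
Viktor → UTC: 11:15–13:45, 15:15–16:30.
Oksana ∩ Kira: 10:30–12:15.
Oksana ∩ Kira ∩ Chen: 11:00–12:15.
Oksana ∩ Kira ∩ Chen ∩ Viktor: 11:15–12:15.
Windows ≥ 45 min: 11:15–12:15.
Latest start in the last window 11:15–12:15 is 12:15 − 45 min = 11:30.

11:30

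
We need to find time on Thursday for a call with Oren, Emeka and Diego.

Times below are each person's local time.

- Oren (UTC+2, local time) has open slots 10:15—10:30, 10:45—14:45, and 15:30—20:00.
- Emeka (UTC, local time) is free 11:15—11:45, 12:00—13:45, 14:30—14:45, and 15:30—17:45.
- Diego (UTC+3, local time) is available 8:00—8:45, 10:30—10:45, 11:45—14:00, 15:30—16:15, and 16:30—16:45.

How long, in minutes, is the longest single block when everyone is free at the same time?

15 minutes

Oren → UTC: 08:15–08:30, 08:45–12:45, 13:30–18:00.
Emeka → UTC: 11:15–11:45, 12:00–13:45, 14:30–14:45, 15:30–17:45.
Diego → UTC: 05:00–05:45, 07:30–07:45, 08:45–11:00, 12:30–13:15, 13:30–13:45.
Oren ∩ Emeka: 11:15–11:45, 12:00–12:45, 13:30–13:45, 14:30–14:45, 15:30–17:45.
Oren ∩ Emeka ∩ Diego: 12:30–12:45, 13:30–13:45.
Common window lengths: 15, 15 min; longest is 15.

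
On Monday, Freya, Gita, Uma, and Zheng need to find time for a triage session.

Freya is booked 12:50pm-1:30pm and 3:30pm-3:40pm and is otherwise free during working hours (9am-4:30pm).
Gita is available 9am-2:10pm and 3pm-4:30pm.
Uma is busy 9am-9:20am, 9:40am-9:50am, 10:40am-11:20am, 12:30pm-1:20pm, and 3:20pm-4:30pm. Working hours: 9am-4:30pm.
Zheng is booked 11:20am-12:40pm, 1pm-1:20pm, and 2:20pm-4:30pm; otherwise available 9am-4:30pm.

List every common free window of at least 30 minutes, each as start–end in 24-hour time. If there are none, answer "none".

Freya free within 09:00–16:30: 09:00–12:50, 13:30–15:30, 15:40–16:30.
Uma free within 09:00–16:30: 09:20–09:40, 09:50–10:40, 11:20–12:30, 13:20–15:20.
Zheng free within 09:00–16:30: 09:00–11:20, 12:40–13:00, 13:20–14:20.
Freya ∩ Gita: 09:00–12:50, 13:30–14:10, 15:00–15:30, 15:40–16:30.
Freya ∩ Gita ∩ Uma: 09:20–09:40, 09:50–10:40, 11:20–12:30, 13:30–14:10, 15:00–15:20.
Freya ∩ Gita ∩ Uma ∩ Zheng: 09:20–09:40, 09:50–10:40, 13:30–14:10.
Windows ≥ 30 min: 09:50–10:40, 13:30–14:10.

09:50–10:40, 13:30–14:10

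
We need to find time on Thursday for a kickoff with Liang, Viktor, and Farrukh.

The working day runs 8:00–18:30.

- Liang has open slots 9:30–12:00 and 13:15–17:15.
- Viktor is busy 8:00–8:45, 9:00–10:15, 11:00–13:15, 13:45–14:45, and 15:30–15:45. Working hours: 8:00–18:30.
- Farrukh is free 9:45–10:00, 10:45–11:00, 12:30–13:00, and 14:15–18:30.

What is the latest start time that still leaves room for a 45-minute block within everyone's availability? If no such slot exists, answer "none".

Viktor free within 08:00–18:30: 08:45–09:00, 10:15–11:00, 13:15–13:45, 14:45–15:30, 15:45–18:30.
Liang ∩ Viktor: 10:15–11:00, 13:15–13:45, 14:45–15:30, 15:45–17:15.
Liang ∩ Viktor ∩ Farrukh: 10:45–11:00, 14:45–15:30, 15:45–17:15.
Windows ≥ 45 min: 14:45–15:30, 15:45–17:15.
Latest start in the last window 15:45–17:15 is 17:15 − 45 min = 16:30.

16:30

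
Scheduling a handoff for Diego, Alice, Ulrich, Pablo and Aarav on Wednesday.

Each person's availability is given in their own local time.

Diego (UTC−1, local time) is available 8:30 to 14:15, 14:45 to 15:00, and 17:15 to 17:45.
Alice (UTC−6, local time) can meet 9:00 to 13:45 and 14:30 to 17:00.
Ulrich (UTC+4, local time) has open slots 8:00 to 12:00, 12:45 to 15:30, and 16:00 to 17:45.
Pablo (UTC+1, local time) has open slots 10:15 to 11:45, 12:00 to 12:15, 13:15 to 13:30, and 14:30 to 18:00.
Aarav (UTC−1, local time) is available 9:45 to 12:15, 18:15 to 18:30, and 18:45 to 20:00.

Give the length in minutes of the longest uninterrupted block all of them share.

Diego → UTC: 09:30–15:15, 15:45–16:00, 18:15–18:45.
Alice → UTC: 15:00–19:45, 20:30–23:00.
Ulrich → UTC: 04:00–08:00, 08:45–11:30, 12:00–13:45.
Pablo → UTC: 09:15–10:45, 11:00–11:15, 12:15–12:30, 13:30–17:00.
Aarav → UTC: 10:45–13:15, 19:15–19:30, 19:45–21:00.
Diego ∩ Alice: 15:00–15:15, 15:45–16:00, 18:15–18:45.
Diego ∩ Alice ∩ Ulrich: (none).
Diego ∩ Alice ∩ Ulrich ∩ Pablo: (none).
Diego ∩ Alice ∩ Ulrich ∩ Pablo ∩ Aarav: (none).
No common window.

0 minutes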